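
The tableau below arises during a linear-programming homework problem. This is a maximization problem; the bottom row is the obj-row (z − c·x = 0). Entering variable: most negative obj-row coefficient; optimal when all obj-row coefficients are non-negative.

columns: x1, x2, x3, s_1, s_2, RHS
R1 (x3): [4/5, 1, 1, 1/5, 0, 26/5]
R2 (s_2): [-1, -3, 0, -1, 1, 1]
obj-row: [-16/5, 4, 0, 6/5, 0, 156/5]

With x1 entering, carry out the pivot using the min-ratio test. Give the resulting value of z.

Ratio test on column x1 — row 1: (26/5)/(4/5) = 13/2; row 2: entry -1 ≤ 0. Minimum is 13/2 at row 1 (x3 leaves); pivot element 4/5.
Pivot on row 1; the obj-row RHS becomes 156/5 − (-16/5)·(13/2) = 52.

52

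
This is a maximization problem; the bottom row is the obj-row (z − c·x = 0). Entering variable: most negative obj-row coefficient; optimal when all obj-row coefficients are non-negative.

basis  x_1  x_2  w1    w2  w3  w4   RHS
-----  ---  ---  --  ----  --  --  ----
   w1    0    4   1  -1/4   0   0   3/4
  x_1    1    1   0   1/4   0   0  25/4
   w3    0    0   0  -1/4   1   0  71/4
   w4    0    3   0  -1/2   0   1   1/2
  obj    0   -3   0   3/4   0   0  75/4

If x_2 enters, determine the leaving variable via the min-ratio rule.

w4

Column x_2 entries and ratios — w1: (3/4)/4 = 3/16; x_1: (25/4)/1 = 25/4; w3: 0 ≤ 0, skip; w4: (1/2)/3 = 1/6.
Smallest ratio is 1/6 in the row of w4, so w4 leaves.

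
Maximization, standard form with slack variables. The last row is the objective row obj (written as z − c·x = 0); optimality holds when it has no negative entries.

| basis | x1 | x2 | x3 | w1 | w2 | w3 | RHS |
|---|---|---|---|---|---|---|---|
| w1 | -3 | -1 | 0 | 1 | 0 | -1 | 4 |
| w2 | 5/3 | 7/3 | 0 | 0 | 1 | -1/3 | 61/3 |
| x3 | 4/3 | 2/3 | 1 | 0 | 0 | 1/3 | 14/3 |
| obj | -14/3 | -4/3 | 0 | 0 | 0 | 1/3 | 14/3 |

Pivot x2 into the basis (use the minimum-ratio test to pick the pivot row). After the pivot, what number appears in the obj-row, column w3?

Ratio test on column x2 — row 1: entry -1 ≤ 0; row 2: (61/3)/(7/3) = 61/7; row 3: (14/3)/(2/3) = 7. Minimum is 7 at row 3 (x3 leaves); pivot element 2/3.
Divide row 3 by 2/3; eliminate column x2 from the other rows.
obj-row update in column w3: 1/3 − (-4/3)·(1/2) = 1.

1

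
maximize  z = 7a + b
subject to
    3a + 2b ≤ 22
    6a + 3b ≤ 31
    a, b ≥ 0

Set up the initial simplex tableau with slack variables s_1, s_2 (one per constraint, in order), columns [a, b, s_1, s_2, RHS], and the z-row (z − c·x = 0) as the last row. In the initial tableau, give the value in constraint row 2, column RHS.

31

The RHS of constraint 2 is b_2 = 31.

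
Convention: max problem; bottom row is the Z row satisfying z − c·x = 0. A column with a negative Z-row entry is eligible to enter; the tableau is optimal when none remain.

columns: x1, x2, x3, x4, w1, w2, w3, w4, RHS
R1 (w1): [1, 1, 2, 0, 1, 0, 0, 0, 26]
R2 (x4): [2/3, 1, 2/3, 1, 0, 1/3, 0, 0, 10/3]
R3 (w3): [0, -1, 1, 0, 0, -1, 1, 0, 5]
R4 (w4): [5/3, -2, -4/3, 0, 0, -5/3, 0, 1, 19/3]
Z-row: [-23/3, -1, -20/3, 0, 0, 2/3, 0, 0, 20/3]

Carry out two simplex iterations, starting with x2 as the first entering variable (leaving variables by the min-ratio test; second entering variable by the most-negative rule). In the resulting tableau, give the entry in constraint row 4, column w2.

Ratio test on column x2 — row 1: 26/1 = 26; row 2: (10/3)/1 = 10/3; row 3: entry -1 ≤ 0; row 4: entry -2 ≤ 0. Minimum is 10/3 at row 2 (x4 leaves); pivot element 1.
Divide row 2 by 1; eliminate column x2 from the other rows.
Second iteration: most negative Z-row entry is -7 in column x1, so x1 enters.
Ratio test on column x1 — row 1: (68/3)/(1/3) = 68; row 2: (10/3)/(2/3) = 5; row 3: (25/3)/(2/3) = 25/2; row 4: 13/3 = 13/3. Minimum is 13/3 at row 4 (w4 leaves); pivot element 3.
Divide row 4 by 3; eliminate column x1 from the other rows.
After both pivots, the entry at constraint row 4, column w2 is -1/3.

-1/3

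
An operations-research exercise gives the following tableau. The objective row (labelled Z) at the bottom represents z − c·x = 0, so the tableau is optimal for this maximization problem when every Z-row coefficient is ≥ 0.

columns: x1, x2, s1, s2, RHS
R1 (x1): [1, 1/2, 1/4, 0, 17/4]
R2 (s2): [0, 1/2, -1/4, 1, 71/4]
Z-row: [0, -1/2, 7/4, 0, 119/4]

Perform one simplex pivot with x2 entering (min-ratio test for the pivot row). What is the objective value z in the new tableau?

34

Ratio test on column x2 — row 1: (17/4)/(1/2) = 17/2; row 2: (71/4)/(1/2) = 71/2. Minimum is 17/2 at row 1 (x1 leaves); pivot element 1/2.
Pivot on row 1; the Z-row RHS becomes 119/4 − (-1/2)·(17/2) = 34.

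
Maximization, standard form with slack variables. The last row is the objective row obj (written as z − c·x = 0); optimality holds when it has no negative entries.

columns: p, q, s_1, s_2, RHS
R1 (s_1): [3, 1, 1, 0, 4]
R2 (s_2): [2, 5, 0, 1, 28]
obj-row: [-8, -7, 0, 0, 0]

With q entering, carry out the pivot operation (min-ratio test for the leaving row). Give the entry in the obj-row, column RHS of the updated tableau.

28

Ratio test on column q — row 1: 4/1 = 4; row 2: 28/5 = 28/5. Minimum is 4 at row 1 (s_1 leaves); pivot element 1.
Divide row 1 by 1; eliminate column q from the other rows.
obj-row update in column RHS: 0 − (-7)·4 = 28.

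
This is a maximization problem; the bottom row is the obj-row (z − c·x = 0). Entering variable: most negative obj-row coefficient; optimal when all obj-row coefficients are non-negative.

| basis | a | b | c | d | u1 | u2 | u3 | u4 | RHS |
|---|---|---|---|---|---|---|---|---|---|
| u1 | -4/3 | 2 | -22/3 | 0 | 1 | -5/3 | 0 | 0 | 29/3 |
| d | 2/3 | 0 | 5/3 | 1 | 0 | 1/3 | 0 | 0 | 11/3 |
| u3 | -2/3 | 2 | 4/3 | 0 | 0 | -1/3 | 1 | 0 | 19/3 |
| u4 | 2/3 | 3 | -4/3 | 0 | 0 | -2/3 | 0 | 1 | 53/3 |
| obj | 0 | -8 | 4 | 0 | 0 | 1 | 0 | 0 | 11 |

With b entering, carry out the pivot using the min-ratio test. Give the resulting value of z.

Ratio test on column b — row 1: (29/3)/2 = 29/6; row 2: entry 0 ≤ 0; row 3: (19/3)/2 = 19/6; row 4: (53/3)/3 = 53/9. Minimum is 19/6 at row 3 (u3 leaves); pivot element 2.
Pivot on row 3; the obj-row RHS becomes 11 − (-8)·(19/6) = 109/3.

109/3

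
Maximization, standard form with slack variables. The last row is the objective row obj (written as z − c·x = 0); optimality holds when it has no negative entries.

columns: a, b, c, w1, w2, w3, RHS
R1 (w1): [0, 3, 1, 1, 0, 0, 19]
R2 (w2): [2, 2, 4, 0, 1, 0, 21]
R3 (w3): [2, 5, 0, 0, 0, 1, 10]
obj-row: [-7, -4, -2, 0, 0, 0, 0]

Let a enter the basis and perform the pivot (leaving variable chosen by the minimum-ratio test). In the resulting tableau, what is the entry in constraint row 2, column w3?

Ratio test on column a — row 1: entry 0 ≤ 0; row 2: 21/2 = 21/2; row 3: 10/2 = 5. Minimum is 5 at row 3 (w3 leaves); pivot element 2.
Divide row 3 by 2; eliminate column a from the other rows.
Row 2 update in column w3: 0 − 2·(1/2) = -1.

-1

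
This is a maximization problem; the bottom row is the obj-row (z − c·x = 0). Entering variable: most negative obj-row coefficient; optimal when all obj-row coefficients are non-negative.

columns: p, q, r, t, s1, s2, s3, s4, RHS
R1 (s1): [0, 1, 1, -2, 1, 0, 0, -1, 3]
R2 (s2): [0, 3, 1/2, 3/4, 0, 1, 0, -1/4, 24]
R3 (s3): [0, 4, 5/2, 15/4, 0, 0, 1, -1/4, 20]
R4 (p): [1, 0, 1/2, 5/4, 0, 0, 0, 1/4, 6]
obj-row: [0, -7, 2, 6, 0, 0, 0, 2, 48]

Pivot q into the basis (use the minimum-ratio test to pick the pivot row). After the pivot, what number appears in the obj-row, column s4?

Ratio test on column q — row 1: 3/1 = 3; row 2: 24/3 = 8; row 3: 20/4 = 5; row 4: entry 0 ≤ 0. Minimum is 3 at row 1 (s1 leaves); pivot element 1.
Divide row 1 by 1; eliminate column q from the other rows.
obj-row update in column s4: 2 − (-7)·(-1) = -5.

-5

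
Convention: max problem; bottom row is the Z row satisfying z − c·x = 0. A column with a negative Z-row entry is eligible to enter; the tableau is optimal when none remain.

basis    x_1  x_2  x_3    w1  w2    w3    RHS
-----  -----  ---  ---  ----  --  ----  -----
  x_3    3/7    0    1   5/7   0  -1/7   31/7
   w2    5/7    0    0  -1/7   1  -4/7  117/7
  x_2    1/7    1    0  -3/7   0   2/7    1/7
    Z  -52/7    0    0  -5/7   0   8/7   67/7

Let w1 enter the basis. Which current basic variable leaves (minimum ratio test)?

x_3

Column w1 entries and ratios — x_3: (31/7)/(5/7) = 31/5; w2: -1/7 ≤ 0, skip; x_2: -3/7 ≤ 0, skip.
Smallest ratio is 31/5 in the row of x_3, so x_3 leaves.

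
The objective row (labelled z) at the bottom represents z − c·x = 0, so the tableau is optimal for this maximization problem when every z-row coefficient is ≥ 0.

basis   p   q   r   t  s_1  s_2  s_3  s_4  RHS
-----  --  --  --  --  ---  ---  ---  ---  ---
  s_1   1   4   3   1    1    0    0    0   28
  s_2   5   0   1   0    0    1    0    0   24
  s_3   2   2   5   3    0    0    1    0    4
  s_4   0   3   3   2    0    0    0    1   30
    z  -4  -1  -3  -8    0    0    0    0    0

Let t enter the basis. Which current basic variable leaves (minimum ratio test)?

s_3

Column t entries and ratios — s_1: 28/1 = 28; s_2: 0 ≤ 0, skip; s_3: 4/3 = 4/3; s_4: 30/2 = 15.
Smallest ratio is 4/3 in the row of s_3, so s_3 leaves.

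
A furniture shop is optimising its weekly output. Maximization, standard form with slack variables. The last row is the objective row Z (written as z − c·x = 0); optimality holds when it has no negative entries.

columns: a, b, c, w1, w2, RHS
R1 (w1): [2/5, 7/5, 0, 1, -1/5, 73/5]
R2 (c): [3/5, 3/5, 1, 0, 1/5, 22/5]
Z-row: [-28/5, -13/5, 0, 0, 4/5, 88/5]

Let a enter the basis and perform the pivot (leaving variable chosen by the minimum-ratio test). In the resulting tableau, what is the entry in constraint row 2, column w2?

Ratio test on column a — row 1: (73/5)/(2/5) = 73/2; row 2: (22/5)/(3/5) = 22/3. Minimum is 22/3 at row 2 (c leaves); pivot element 3/5.
Divide row 2 by 3/5; eliminate column a from the other rows.
In the new row 2, the w2 entry is the old entry divided by the pivot: (1/5)/(3/5) = 1/3.

1/3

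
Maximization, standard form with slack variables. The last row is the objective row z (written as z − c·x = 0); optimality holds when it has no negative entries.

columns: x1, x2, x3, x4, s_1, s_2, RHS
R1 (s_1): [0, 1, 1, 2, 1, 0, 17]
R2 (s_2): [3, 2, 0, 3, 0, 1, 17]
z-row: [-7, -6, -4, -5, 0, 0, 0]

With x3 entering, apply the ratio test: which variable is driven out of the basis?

Column x3 entries and ratios — s_1: 17/1 = 17; s_2: 0 ≤ 0, skip.
Smallest ratio is 17 in the row of s_1, so s_1 leaves.

s_1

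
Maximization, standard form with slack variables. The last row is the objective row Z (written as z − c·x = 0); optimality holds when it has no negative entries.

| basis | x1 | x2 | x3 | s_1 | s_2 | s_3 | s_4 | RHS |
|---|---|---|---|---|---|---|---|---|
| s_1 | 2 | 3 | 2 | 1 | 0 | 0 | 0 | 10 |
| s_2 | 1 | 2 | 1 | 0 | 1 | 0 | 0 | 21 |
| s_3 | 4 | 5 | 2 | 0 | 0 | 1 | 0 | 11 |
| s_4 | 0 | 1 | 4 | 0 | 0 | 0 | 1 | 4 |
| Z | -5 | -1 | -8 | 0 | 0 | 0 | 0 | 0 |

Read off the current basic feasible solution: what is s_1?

s_1 is basic (row 1); its value is the RHS of that row, 10.

10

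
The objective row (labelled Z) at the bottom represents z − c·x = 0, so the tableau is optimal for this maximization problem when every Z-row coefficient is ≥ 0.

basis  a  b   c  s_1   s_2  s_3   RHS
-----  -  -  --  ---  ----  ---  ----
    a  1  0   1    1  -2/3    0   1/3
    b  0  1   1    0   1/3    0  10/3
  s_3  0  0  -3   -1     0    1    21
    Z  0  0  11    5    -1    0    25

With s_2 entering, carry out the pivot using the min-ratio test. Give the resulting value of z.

35

Ratio test on column s_2 — row 1: entry -2/3 ≤ 0; row 2: (10/3)/(1/3) = 10; row 3: entry 0 ≤ 0. Minimum is 10 at row 2 (b leaves); pivot element 1/3.
Pivot on row 2; the Z-row RHS becomes 25 − (-1)·10 = 35.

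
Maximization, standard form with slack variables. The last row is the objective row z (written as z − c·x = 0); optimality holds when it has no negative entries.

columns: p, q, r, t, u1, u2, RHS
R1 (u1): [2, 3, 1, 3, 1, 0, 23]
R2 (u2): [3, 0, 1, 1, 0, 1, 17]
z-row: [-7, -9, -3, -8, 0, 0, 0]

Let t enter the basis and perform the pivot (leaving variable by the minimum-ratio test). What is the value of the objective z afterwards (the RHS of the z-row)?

184/3

Ratio test on column t — row 1: 23/3 = 23/3; row 2: 17/1 = 17. Minimum is 23/3 at row 1 (u1 leaves); pivot element 3.
Pivot on row 1; the z-row RHS becomes 0 − (-8)·(23/3) = 184/3.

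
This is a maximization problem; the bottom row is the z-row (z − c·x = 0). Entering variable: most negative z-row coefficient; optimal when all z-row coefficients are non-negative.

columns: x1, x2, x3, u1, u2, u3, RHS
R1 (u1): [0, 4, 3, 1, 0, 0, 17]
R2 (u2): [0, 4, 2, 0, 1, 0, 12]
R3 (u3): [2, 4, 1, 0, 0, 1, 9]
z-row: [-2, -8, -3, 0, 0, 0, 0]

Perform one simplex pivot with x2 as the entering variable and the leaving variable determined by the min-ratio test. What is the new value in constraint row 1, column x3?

2

Ratio test on column x2 — row 1: 17/4 = 17/4; row 2: 12/4 = 3; row 3: 9/4 = 9/4. Minimum is 9/4 at row 3 (u3 leaves); pivot element 4.
Divide row 3 by 4; eliminate column x2 from the other rows.
Row 1 update in column x3: 3 − 4·(1/4) = 2.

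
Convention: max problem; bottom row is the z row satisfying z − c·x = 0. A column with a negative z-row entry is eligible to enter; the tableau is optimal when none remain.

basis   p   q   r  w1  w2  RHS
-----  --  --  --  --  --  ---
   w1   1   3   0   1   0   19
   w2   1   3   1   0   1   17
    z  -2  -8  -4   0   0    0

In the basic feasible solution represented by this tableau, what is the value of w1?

w1 is basic (row 1); its value is the RHS of that row, 19.

19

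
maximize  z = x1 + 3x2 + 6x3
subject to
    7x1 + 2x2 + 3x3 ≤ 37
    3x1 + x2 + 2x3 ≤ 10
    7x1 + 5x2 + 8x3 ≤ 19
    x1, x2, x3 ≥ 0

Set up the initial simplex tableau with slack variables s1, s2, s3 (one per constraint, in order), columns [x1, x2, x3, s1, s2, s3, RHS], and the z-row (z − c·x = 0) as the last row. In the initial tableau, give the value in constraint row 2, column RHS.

10

The RHS of constraint 2 is b_2 = 10.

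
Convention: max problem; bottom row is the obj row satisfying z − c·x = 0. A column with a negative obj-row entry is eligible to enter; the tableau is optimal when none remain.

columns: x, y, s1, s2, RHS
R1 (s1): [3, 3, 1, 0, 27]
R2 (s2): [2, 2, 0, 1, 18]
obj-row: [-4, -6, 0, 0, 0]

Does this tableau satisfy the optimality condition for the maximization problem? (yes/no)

no

The obj-row has a negative entry -6 in column y, so it is not optimal.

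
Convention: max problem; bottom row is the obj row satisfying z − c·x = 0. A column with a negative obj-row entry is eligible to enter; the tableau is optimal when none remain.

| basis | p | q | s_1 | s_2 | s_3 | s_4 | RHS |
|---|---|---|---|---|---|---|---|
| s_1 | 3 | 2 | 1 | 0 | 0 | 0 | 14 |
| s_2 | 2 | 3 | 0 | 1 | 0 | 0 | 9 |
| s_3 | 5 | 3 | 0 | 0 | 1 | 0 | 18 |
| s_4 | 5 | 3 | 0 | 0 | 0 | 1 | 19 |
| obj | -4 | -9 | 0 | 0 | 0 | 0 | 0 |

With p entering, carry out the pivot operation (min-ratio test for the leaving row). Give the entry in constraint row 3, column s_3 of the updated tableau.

1/5

Ratio test on column p — row 1: 14/3 = 14/3; row 2: 9/2 = 9/2; row 3: 18/5 = 18/5; row 4: 19/5 = 19/5. Minimum is 18/5 at row 3 (s_3 leaves); pivot element 5.
Divide row 3 by 5; eliminate column p from the other rows.
In the new row 3, the s_3 entry is the old entry divided by the pivot: 1/5 = 1/5.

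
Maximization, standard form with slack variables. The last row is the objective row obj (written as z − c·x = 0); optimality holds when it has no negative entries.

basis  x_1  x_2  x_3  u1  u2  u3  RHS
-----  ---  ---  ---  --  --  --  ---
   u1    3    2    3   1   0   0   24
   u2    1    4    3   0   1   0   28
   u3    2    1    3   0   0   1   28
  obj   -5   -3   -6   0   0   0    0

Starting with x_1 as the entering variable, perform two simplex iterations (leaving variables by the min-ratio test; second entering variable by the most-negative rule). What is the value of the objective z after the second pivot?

Ratio test on column x_1 — row 1: 24/3 = 8; row 2: 28/1 = 28; row 3: 28/2 = 14. Minimum is 8 at row 1 (u1 leaves); pivot element 3.
Pivot on row 1; the obj-row RHS becomes 0 − (-5)·8 = 40.
Next entering variable (most negative obj-row entry -1): x_3.
Ratio test on column x_3 — row 1: 8/1 = 8; row 2: 20/2 = 10; row 3: 12/1 = 12. Minimum is 8 at row 1 (x_1 leaves); pivot element 1.
After the second pivot the obj-row RHS is 40 − (-1)·8 = 48.

48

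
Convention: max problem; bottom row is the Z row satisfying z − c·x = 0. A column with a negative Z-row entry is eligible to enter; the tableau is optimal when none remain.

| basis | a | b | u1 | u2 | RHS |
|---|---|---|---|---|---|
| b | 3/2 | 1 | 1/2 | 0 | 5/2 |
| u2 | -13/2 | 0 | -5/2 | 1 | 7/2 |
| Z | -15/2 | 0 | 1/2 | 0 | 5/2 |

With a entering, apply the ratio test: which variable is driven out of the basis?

Column a entries and ratios — b: (5/2)/(3/2) = 5/3; u2: -13/2 ≤ 0, skip.
Smallest ratio is 5/3 in the row of b, so b leaves.

b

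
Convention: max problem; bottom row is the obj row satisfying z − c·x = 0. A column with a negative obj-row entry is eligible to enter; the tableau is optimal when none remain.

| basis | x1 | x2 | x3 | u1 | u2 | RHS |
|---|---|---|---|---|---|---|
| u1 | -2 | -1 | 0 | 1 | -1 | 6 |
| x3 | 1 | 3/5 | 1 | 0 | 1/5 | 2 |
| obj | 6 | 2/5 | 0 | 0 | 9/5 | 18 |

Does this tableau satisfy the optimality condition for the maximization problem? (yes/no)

yes

Every obj-row coefficient is ≥ 0, so the tableau is optimal.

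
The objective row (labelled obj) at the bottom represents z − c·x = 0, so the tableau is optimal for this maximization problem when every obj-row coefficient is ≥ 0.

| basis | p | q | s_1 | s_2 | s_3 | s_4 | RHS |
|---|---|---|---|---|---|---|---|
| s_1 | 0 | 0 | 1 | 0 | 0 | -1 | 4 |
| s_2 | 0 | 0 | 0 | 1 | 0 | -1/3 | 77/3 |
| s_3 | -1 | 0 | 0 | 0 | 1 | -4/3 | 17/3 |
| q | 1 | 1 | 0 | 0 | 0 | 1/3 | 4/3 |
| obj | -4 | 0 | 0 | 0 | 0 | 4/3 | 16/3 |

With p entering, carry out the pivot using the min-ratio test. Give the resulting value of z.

Ratio test on column p — row 1: entry 0 ≤ 0; row 2: entry 0 ≤ 0; row 3: entry -1 ≤ 0; row 4: (4/3)/1 = 4/3. Minimum is 4/3 at row 4 (q leaves); pivot element 1.
Pivot on row 4; the obj-row RHS becomes 16/3 − (-4)·(4/3) = 32/3.

32/3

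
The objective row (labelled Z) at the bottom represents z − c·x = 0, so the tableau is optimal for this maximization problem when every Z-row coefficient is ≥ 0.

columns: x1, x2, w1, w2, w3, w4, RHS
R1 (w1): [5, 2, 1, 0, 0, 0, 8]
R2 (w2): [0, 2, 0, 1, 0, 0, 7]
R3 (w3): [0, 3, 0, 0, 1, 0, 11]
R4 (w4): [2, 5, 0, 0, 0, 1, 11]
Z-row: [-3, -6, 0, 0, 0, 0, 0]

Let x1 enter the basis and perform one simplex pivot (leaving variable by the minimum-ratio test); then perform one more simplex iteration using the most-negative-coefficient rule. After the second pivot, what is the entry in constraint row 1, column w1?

Ratio test on column x1 — row 1: 8/5 = 8/5; row 2: entry 0 ≤ 0; row 3: entry 0 ≤ 0; row 4: 11/2 = 11/2. Minimum is 8/5 at row 1 (w1 leaves); pivot element 5.
Divide row 1 by 5; eliminate column x1 from the other rows.
Second iteration: most negative Z-row entry is -24/5 in column x2, so x2 enters.
Ratio test on column x2 — row 1: (8/5)/(2/5) = 4; row 2: 7/2 = 7/2; row 3: 11/3 = 11/3; row 4: (39/5)/(21/5) = 13/7. Minimum is 13/7 at row 4 (w4 leaves); pivot element 21/5.
Divide row 4 by 21/5; eliminate column x2 from the other rows.
After both pivots, the entry at constraint row 1, column w1 is 5/21.

5/21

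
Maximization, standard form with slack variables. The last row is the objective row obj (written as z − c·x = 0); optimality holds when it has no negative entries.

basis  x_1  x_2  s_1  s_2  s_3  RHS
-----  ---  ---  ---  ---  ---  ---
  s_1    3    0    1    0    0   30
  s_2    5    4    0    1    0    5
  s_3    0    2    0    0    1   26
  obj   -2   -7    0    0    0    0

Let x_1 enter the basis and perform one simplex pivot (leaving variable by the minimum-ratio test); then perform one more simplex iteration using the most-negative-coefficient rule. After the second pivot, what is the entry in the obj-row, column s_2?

7/4

Ratio test on column x_1 — row 1: 30/3 = 10; row 2: 5/5 = 1; row 3: entry 0 ≤ 0. Minimum is 1 at row 2 (s_2 leaves); pivot element 5.
Divide row 2 by 5; eliminate column x_1 from the other rows.
Second iteration: most negative obj-row entry is -27/5 in column x_2, so x_2 enters.
Ratio test on column x_2 — row 1: entry -12/5 ≤ 0; row 2: 1/(4/5) = 5/4; row 3: 26/2 = 13. Minimum is 5/4 at row 2 (x_1 leaves); pivot element 4/5.
Divide row 2 by 4/5; eliminate column x_2 from the other rows.
After both pivots, the entry at the obj-row, column s_2 is 7/4.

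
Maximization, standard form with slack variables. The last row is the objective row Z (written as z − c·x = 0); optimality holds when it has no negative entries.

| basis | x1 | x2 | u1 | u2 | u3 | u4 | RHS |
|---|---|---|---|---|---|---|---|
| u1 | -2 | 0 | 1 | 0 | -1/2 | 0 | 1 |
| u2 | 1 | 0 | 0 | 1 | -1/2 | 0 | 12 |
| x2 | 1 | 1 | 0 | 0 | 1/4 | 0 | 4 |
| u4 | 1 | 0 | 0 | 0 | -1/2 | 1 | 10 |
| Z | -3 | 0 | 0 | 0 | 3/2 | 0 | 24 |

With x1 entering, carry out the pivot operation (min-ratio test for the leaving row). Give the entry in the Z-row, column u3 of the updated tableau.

9/4

Ratio test on column x1 — row 1: entry -2 ≤ 0; row 2: 12/1 = 12; row 3: 4/1 = 4; row 4: 10/1 = 10. Minimum is 4 at row 3 (x2 leaves); pivot element 1.
Divide row 3 by 1; eliminate column x1 from the other rows.
Z-row update in column u3: 3/2 − (-3)·(1/4) = 9/4.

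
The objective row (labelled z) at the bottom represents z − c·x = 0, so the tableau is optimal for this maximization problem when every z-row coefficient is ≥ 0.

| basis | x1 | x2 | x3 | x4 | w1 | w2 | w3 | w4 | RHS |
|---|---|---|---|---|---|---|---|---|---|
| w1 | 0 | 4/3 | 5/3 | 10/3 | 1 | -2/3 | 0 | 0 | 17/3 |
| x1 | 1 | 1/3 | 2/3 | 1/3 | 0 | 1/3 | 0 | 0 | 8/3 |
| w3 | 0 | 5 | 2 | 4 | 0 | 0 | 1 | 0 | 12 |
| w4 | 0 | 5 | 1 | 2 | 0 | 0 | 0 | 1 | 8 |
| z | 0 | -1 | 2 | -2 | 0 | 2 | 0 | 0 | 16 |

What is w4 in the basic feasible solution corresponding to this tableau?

8

w4 is basic (row 4); its value is the RHS of that row, 8.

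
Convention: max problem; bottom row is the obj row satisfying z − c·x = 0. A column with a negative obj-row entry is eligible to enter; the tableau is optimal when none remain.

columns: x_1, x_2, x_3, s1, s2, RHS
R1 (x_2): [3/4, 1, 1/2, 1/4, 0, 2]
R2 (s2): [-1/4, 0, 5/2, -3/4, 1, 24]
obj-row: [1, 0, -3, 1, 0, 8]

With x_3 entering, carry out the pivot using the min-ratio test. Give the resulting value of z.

20

Ratio test on column x_3 — row 1: 2/(1/2) = 4; row 2: 24/(5/2) = 48/5. Minimum is 4 at row 1 (x_2 leaves); pivot element 1/2.
Pivot on row 1; the obj-row RHS becomes 8 − (-3)·4 = 20.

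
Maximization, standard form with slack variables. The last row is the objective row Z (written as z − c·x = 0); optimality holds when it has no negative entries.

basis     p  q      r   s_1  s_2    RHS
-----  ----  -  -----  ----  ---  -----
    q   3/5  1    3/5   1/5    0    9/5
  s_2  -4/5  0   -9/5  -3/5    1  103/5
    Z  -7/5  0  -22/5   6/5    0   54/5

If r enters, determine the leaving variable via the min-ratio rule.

q

Column r entries and ratios — q: (9/5)/(3/5) = 3; s_2: -9/5 ≤ 0, skip.
Smallest ratio is 3 in the row of q, so q leaves.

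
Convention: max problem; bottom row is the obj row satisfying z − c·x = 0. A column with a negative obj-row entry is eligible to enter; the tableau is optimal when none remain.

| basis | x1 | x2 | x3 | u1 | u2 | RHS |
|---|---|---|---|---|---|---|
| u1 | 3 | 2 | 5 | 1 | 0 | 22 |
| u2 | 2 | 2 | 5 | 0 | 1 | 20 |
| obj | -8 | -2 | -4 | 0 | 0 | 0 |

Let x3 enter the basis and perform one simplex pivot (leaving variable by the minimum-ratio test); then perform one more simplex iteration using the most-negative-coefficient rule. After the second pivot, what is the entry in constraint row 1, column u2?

Ratio test on column x3 — row 1: 22/5 = 22/5; row 2: 20/5 = 4. Minimum is 4 at row 2 (u2 leaves); pivot element 5.
Divide row 2 by 5; eliminate column x3 from the other rows.
Second iteration: most negative obj-row entry is -32/5 in column x1, so x1 enters.
Ratio test on column x1 — row 1: 2/1 = 2; row 2: 4/(2/5) = 10. Minimum is 2 at row 1 (u1 leaves); pivot element 1.
Divide row 1 by 1; eliminate column x1 from the other rows.
After both pivots, the entry at constraint row 1, column u2 is -1.

-1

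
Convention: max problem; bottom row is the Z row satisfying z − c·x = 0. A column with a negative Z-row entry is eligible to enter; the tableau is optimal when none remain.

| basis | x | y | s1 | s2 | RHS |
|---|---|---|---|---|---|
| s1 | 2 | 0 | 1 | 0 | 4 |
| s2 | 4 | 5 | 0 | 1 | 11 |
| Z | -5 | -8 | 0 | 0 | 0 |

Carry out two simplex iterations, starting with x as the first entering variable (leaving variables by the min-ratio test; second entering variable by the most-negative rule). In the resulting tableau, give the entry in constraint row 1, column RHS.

Ratio test on column x — row 1: 4/2 = 2; row 2: 11/4 = 11/4. Minimum is 2 at row 1 (s1 leaves); pivot element 2.
Divide row 1 by 2; eliminate column x from the other rows.
Second iteration: most negative Z-row entry is -8 in column y, so y enters.
Ratio test on column y — row 1: entry 0 ≤ 0; row 2: 3/5 = 3/5. Minimum is 3/5 at row 2 (s2 leaves); pivot element 5.
Divide row 2 by 5; eliminate column y from the other rows.
After both pivots, the entry at constraint row 1, column RHS is 2.

2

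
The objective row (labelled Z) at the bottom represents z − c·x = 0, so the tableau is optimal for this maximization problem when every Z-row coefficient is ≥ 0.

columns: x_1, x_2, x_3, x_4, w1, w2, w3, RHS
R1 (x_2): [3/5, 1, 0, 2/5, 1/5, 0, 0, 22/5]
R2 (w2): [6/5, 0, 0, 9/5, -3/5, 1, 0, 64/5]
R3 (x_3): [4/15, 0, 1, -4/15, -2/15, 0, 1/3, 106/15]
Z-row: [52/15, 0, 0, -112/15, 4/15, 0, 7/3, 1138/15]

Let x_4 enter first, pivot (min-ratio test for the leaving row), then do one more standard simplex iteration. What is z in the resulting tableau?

418/3

Ratio test on column x_4 — row 1: (22/5)/(2/5) = 11; row 2: (64/5)/(9/5) = 64/9; row 3: entry -4/15 ≤ 0. Minimum is 64/9 at row 2 (w2 leaves); pivot element 9/5.
Pivot on row 2; the Z-row RHS becomes 1138/15 − (-112/15)·(64/9) = 3482/27.
Next entering variable (most negative Z-row entry -20/9): w1.
Ratio test on column w1 — row 1: (14/9)/(1/3) = 14/3; row 2: entry -1/3 ≤ 0; row 3: entry -2/9 ≤ 0. Minimum is 14/3 at row 1 (x_2 leaves); pivot element 1/3.
After the second pivot the Z-row RHS is 3482/27 − (-20/9)·(14/3) = 418/3.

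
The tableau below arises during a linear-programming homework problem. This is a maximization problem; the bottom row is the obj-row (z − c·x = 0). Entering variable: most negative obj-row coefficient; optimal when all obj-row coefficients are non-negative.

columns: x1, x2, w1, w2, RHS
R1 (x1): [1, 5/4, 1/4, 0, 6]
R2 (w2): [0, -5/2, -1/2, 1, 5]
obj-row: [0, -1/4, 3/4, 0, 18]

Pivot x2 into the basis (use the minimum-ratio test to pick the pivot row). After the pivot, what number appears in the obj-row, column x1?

1/5

Ratio test on column x2 — row 1: 6/(5/4) = 24/5; row 2: entry -5/2 ≤ 0. Minimum is 24/5 at row 1 (x1 leaves); pivot element 5/4.
Divide row 1 by 5/4; eliminate column x2 from the other rows.
obj-row update in column x1: 0 − (-1/4)·(4/5) = 1/5.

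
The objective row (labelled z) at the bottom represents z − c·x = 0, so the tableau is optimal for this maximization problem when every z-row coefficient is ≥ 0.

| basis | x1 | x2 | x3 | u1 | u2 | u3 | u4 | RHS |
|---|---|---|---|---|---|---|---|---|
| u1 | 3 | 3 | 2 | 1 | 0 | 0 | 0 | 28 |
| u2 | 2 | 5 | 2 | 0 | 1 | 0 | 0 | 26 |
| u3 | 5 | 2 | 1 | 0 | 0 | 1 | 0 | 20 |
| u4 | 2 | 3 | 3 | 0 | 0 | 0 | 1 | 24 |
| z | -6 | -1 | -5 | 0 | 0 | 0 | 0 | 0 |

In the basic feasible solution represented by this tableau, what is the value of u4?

u4 is basic (row 4); its value is the RHS of that row, 24.

24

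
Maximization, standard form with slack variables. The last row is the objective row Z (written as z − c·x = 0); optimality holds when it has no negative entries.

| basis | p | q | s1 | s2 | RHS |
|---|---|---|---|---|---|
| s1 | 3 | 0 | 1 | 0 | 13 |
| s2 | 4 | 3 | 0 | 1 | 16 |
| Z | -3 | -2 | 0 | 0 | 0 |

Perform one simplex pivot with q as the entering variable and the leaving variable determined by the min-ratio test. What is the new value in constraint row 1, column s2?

0

Ratio test on column q — row 1: entry 0 ≤ 0; row 2: 16/3 = 16/3. Minimum is 16/3 at row 2 (s2 leaves); pivot element 3.
Divide row 2 by 3; eliminate column q from the other rows.
Row 1 update in column s2: 0 − 0·(1/3) = 0.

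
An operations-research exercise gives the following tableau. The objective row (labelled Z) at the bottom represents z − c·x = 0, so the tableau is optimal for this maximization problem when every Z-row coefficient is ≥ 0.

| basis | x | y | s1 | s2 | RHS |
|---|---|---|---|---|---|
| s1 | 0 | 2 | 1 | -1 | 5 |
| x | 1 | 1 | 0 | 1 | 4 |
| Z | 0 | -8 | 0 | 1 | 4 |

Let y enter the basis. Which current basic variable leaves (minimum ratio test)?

Column y entries and ratios — s1: 5/2 = 5/2; x: 4/1 = 4.
Smallest ratio is 5/2 in the row of s1, so s1 leaves.

s1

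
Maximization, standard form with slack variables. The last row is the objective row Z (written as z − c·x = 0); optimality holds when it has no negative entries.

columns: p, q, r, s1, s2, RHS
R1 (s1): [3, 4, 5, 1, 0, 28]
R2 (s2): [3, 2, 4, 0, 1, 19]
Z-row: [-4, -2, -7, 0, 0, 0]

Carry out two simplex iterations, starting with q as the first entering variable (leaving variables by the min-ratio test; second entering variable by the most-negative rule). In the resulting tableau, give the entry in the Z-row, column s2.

3

Ratio test on column q — row 1: 28/4 = 7; row 2: 19/2 = 19/2. Minimum is 7 at row 1 (s1 leaves); pivot element 4.
Divide row 1 by 4; eliminate column q from the other rows.
Second iteration: most negative Z-row entry is -9/2 in column r, so r enters.
Ratio test on column r — row 1: 7/(5/4) = 28/5; row 2: 5/(3/2) = 10/3. Minimum is 10/3 at row 2 (s2 leaves); pivot element 3/2.
Divide row 2 by 3/2; eliminate column r from the other rows.
After both pivots, the entry at the Z-row, column s2 is 3.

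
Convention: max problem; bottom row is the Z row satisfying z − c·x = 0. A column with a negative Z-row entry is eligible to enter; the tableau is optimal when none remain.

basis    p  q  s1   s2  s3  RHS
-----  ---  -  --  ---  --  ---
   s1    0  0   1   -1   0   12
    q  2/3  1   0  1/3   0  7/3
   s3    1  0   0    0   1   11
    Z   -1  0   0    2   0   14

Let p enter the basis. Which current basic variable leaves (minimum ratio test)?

Column p entries and ratios — s1: 0 ≤ 0, skip; q: (7/3)/(2/3) = 7/2; s3: 11/1 = 11.
Smallest ratio is 7/2 in the row of q, so q leaves.

q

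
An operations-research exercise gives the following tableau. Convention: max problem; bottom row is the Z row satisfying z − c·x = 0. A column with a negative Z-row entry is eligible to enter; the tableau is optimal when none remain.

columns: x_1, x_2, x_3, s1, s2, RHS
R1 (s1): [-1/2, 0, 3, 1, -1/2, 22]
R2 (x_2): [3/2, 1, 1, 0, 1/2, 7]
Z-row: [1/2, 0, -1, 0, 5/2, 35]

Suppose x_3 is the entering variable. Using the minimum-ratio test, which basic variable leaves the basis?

x_2

Column x_3 entries and ratios — s1: 22/3 = 22/3; x_2: 7/1 = 7.
Smallest ratio is 7 in the row of x_2, so x_2 leaves.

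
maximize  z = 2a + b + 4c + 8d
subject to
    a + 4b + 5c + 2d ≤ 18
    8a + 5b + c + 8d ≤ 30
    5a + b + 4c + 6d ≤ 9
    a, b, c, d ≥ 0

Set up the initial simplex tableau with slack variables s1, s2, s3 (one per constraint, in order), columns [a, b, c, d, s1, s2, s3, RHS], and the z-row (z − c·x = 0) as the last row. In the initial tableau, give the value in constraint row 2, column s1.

0

Slack s1 belongs to constraint 1; its column is the unit vector e_1, so the entry in row 2 is 0.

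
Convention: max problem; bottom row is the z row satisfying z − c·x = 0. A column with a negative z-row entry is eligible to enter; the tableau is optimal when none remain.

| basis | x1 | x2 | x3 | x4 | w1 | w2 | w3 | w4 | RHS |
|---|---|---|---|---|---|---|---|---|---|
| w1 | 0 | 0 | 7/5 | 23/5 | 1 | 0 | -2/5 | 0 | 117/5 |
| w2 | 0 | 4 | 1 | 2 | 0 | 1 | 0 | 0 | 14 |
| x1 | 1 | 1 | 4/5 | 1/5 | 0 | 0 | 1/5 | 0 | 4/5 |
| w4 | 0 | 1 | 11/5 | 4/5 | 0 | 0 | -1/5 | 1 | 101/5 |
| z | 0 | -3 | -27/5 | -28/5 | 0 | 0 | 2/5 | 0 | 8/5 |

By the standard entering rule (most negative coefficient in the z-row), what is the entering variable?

Negative z-row entries: x2: -3, x3: -27/5, x4: -28/5.
The most negative is -28/5 in column x4, so x4 enters.

x4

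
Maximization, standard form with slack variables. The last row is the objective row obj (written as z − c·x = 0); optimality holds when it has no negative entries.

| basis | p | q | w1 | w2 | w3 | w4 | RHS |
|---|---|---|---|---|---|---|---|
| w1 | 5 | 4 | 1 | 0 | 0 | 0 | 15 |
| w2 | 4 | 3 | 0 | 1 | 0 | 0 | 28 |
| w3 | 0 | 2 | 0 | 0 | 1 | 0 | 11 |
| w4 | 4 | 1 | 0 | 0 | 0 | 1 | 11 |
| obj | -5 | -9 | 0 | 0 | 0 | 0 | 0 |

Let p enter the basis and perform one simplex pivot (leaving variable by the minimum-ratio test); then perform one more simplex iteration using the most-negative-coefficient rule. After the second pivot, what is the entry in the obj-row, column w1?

31/11

Ratio test on column p — row 1: 15/5 = 3; row 2: 28/4 = 7; row 3: entry 0 ≤ 0; row 4: 11/4 = 11/4. Minimum is 11/4 at row 4 (w4 leaves); pivot element 4.
Divide row 4 by 4; eliminate column p from the other rows.
Second iteration: most negative obj-row entry is -31/4 in column q, so q enters.
Ratio test on column q — row 1: (5/4)/(11/4) = 5/11; row 2: 17/2 = 17/2; row 3: 11/2 = 11/2; row 4: (11/4)/(1/4) = 11. Minimum is 5/11 at row 1 (w1 leaves); pivot element 11/4.
Divide row 1 by 11/4; eliminate column q from the other rows.
After both pivots, the entry at the obj-row, column w1 is 31/11.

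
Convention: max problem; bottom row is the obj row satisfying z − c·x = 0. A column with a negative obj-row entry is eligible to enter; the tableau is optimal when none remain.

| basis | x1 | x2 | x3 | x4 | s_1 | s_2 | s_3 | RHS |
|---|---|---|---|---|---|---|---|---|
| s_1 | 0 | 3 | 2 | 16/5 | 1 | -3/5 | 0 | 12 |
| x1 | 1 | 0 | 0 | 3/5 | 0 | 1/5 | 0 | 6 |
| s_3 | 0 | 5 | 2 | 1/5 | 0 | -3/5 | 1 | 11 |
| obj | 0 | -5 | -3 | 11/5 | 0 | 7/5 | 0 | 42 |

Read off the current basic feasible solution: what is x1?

x1 is basic (row 2); its value is the RHS of that row, 6.

6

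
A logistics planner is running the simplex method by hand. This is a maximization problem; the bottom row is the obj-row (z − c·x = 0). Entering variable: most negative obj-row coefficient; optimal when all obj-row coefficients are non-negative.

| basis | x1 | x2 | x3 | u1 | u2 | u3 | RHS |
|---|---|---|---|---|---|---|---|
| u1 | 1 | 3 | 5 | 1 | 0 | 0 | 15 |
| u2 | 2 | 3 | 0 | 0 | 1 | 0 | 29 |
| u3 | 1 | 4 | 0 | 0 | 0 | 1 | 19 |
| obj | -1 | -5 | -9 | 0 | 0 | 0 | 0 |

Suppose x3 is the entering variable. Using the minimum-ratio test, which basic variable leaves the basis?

u1

Column x3 entries and ratios — u1: 15/5 = 3; u2: 0 ≤ 0, skip; u3: 0 ≤ 0, skip.
Smallest ratio is 3 in the row of u1, so u1 leaves.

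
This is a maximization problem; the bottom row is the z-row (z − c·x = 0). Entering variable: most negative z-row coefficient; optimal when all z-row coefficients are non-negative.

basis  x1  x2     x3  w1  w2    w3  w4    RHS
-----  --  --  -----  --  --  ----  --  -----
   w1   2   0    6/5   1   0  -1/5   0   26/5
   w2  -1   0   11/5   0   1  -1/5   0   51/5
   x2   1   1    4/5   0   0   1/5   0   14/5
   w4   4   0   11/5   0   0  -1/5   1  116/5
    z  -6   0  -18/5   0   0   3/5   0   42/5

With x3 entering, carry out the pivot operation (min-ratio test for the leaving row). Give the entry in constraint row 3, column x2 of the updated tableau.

Ratio test on column x3 — row 1: (26/5)/(6/5) = 13/3; row 2: (51/5)/(11/5) = 51/11; row 3: (14/5)/(4/5) = 7/2; row 4: (116/5)/(11/5) = 116/11. Minimum is 7/2 at row 3 (x2 leaves); pivot element 4/5.
Divide row 3 by 4/5; eliminate column x3 from the other rows.
In the new row 3, the x2 entry is the old entry divided by the pivot: 1/(4/5) = 5/4.

5/4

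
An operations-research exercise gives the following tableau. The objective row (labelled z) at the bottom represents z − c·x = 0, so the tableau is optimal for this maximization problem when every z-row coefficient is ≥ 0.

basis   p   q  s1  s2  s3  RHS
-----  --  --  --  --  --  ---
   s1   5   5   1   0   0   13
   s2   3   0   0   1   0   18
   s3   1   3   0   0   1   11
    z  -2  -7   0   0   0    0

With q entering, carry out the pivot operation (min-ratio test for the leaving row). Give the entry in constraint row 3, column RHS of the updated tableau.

16/5

Ratio test on column q — row 1: 13/5 = 13/5; row 2: entry 0 ≤ 0; row 3: 11/3 = 11/3. Minimum is 13/5 at row 1 (s1 leaves); pivot element 5.
Divide row 1 by 5; eliminate column q from the other rows.
Row 3 update in column RHS: 11 − 3·(13/5) = 16/5.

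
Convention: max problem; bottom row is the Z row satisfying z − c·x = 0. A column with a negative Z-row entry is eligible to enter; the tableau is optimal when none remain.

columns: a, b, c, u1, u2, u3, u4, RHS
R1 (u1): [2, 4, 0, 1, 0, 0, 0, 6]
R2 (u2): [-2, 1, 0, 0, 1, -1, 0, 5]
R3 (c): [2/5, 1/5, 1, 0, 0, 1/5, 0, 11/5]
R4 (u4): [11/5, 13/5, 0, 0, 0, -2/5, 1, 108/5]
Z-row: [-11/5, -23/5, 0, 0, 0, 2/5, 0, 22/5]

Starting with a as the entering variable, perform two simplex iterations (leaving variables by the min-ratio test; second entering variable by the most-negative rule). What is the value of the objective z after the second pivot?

113/10

Ratio test on column a — row 1: 6/2 = 3; row 2: entry -2 ≤ 0; row 3: (11/5)/(2/5) = 11/2; row 4: (108/5)/(11/5) = 108/11. Minimum is 3 at row 1 (u1 leaves); pivot element 2.
Pivot on row 1; the Z-row RHS becomes 22/5 − (-11/5)·3 = 11.
Next entering variable (most negative Z-row entry -1/5): b.
Ratio test on column b — row 1: 3/2 = 3/2; row 2: 11/5 = 11/5; row 3: entry -3/5 ≤ 0; row 4: entry -9/5 ≤ 0. Minimum is 3/2 at row 1 (a leaves); pivot element 2.
After the second pivot the Z-row RHS is 11 − (-1/5)·(3/2) = 113/10.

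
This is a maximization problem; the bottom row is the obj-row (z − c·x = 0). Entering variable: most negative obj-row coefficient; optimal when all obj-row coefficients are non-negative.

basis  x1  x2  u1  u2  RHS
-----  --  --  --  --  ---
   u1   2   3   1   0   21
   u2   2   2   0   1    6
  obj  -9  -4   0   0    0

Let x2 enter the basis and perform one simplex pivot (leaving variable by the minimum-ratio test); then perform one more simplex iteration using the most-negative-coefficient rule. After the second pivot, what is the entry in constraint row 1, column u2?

Ratio test on column x2 — row 1: 21/3 = 7; row 2: 6/2 = 3. Minimum is 3 at row 2 (u2 leaves); pivot element 2.
Divide row 2 by 2; eliminate column x2 from the other rows.
Second iteration: most negative obj-row entry is -5 in column x1, so x1 enters.
Ratio test on column x1 — row 1: entry -1 ≤ 0; row 2: 3/1 = 3. Minimum is 3 at row 2 (x2 leaves); pivot element 1.
Divide row 2 by 1; eliminate column x1 from the other rows.
After both pivots, the entry at constraint row 1, column u2 is -1.

-1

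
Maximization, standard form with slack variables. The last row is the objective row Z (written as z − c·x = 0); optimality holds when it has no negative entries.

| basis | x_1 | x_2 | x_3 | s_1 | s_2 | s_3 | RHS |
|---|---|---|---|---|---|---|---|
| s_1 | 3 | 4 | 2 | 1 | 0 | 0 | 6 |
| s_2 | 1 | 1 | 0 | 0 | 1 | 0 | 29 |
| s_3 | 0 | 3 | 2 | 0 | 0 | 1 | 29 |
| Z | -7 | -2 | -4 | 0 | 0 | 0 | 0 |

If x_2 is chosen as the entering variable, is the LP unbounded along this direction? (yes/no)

Column x_2 has positive entries in row(s) 1, 2, 3, so the ratio test bounds it — not unbounded.

no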